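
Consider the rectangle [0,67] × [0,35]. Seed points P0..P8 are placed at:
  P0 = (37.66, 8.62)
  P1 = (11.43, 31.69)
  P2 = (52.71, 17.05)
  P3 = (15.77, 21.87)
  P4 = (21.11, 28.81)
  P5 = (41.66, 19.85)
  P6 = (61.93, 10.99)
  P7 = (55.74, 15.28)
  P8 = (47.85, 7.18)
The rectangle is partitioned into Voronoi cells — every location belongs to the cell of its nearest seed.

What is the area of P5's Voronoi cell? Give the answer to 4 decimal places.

Area of P5's cell: 337.6049

1. box [0,67]×[0,35]: [(0, 0) (67, 0) (67, 35) (0, 35)]
2. ⊥bis P5·P0 via (39.66,14.235): [(0, 28.3614) (67, 4.4968) (67, 35) (0, 35)]  |A|=1244.2488
3. ⊥bis P5·P1 via (26.545,25.77): [(24.1859, 19.7467) (67, 4.4968) (67, 35) (30.1601, 35)]  |A|=933.949
4. ⊥bis P5·P2 via (47.185,18.45): [(24.1859, 19.7467) (45.5824, 12.1255) (51.3787, 35) (30.1601, 35)]  |A|=428.6314
5. ⊥bis P5·P3 via (28.715,20.86): [(29.7332, 33.9102) (28.508, 18.2072) (45.5824, 12.1255) (51.3787, 35) (30.1601, 35)]  |A|=393.7532
6. ⊥bis P5·P4 via (31.385,24.33): [(28.6875, 18.1433) (45.5824, 12.1255) (51.3787, 35) (36.0372, 35)]  |A|=339.9745
7. ⊥bis P5·P6 via (51.795,15.42): [(28.6875, 18.1433) (45.5824, 12.1255) (51.3787, 35) (36.0372, 35)]  |A|=339.9745
8. ⊥bis P5·P7 via (48.7,17.565): [(28.6875, 18.1433) (45.5824, 12.1255) (51.3787, 35) (36.0372, 35)]  |A|=339.9745
9. ⊥bis P5·P8 via (44.755,13.515): [(28.6875, 18.1433) (43.459, 12.8818) (46.1012, 14.1727) (51.3787, 35) (36.0372, 35)]  |A|=337.6049
10. canonical 5-gon: [(28.6875, 18.1433) (43.459, 12.8818) (46.1012, 14.1727) (51.3787, 35) (36.0372, 35)]
11. shoelace: 337.6049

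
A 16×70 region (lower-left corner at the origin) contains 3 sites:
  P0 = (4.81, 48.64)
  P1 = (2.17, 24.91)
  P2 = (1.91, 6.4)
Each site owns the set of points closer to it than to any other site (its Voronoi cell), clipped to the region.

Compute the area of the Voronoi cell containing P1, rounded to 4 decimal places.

1. box [0,16]×[0,70]: [(0, 0) (16, 0) (16, 70) (0, 70)]
2. ⊥bis P1·P0 via (3.49,36.775): [(0, 37.1633) (0, 0) (16, 0) (16, 35.3832)]  |A|=580.3721
3. ⊥bis P1·P2 via (2.04,15.655): [(0, 37.1633) (0, 15.6837) (16, 15.4589) (16, 35.3832)]  |A|=331.2316
4. canonical 4-gon: [(0, 37.1633) (0, 15.6837) (16, 15.4589) (16, 35.3832)]
5. shoelace: 331.2316

Area of P1's cell: 331.2316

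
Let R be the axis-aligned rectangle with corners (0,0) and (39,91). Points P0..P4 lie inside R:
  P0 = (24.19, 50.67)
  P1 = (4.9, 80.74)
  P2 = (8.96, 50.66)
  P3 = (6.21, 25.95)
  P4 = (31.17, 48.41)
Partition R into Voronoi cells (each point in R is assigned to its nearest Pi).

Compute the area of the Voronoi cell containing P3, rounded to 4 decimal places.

1. box [0,39]×[0,91]: [(0, 0) (39, 0) (39, 91) (0, 91)]
2. ⊥bis P3·P0 via (15.2,38.31): [(0, 49.3657) (0, 0) (39, 0) (39, 20.9992)]  |A|=1372.114
3. ⊥bis P3·P1 via (5.555,53.345): [(0, 49.3657) (0, 0) (39, 0) (39, 20.9992)]  |A|=1372.114
4. ⊥bis P3·P2 via (7.585,38.305): [(16.5838, 37.3035) (0, 39.1491) (0, 0) (39, 0) (39, 20.9992)]  |A|=1287.3998
5. ⊥bis P3·P4 via (18.69,37.18): [(22.3582, 33.1035) (16.5838, 37.3035) (0, 39.1491) (0, 0) (39, 0) (39, 14.6093)]  |A|=1234.2304
6. canonical 6-gon: [(22.3582, 33.1035) (16.5838, 37.3035) (0, 39.1491) (0, 0) (39, 0) (39, 14.6093)]
7. shoelace: 1234.2304

Area of P3's cell: 1234.2304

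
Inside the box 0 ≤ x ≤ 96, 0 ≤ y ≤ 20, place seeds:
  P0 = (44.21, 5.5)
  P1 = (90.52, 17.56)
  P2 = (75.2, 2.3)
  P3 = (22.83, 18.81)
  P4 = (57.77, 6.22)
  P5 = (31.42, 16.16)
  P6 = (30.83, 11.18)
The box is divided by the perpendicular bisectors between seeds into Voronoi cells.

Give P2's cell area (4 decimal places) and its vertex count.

Area of P2's cell: 300.2870 (4 vertices)

1. box [0,96]×[0,20]: [(0, 0) (96, 0) (96, 20) (0, 20)]
2. ⊥bis P2·P0 via (59.705,3.9): [(59.3023, 0) (96, 0) (96, 20) (61.3675, 20)]  |A|=713.3024
3. ⊥bis P2·P1 via (82.86,9.93): [(59.3023, 0) (92.7511, 0) (72.8294, 20) (61.3675, 20)]  |A|=449.1079
4. ⊥bis P2·P3 via (49.015,10.555): [(59.3023, 0) (92.7511, 0) (72.8294, 20) (61.3675, 20)]  |A|=449.1079
5. ⊥bis P2·P4 via (66.485,4.26): [(65.5269, 0) (92.7511, 0) (72.8294, 20) (70.0249, 20)]  |A|=300.287
6. ⊥bis P2·P5 via (53.31,9.23): [(65.5269, 0) (92.7511, 0) (72.8294, 20) (70.0249, 20)]  |A|=300.287
7. ⊥bis P2·P6 via (53.015,6.74): [(65.5269, 0) (92.7511, 0) (72.8294, 20) (70.0249, 20)]  |A|=300.287
8. canonical 4-gon: [(65.5269, 0) (92.7511, 0) (72.8294, 20) (70.0249, 20)]
9. shoelace: 300.287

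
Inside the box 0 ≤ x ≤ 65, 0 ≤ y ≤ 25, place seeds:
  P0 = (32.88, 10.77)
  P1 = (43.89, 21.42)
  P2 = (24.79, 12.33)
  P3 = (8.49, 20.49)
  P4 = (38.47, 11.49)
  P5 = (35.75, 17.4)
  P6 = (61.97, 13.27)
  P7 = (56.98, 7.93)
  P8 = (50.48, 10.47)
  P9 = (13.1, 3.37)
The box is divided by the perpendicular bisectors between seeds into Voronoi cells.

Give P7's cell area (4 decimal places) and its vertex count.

Area of P7's cell: 130.6011 (4 vertices)

1. box [0,65]×[0,25]: [(0, 0) (65, 0) (65, 25) (0, 25)]
2. ⊥bis P7·P0 via (44.93,9.35): [(43.8282, 0) (65, 0) (65, 25) (46.7742, 25)]  |A|=492.4699
3. ⊥bis P7·P1 via (50.435,14.675): [(44.9278, 9.3311) (43.8282, 0) (65, 0) (65, 25) (61.0755, 25)]  |A|=380.4271
4. ⊥bis P7·P2 via (40.885,10.13): [(44.9278, 9.3311) (43.8282, 0) (65, 0) (65, 25) (61.0755, 25)]  |A|=380.4271
5. ⊥bis P7·P3 via (32.735,14.21): [(44.9278, 9.3311) (43.8282, 0) (65, 0) (65, 25) (61.0755, 25)]  |A|=380.4271
6. ⊥bis P7·P4 via (47.725,9.71): [(48.2772, 12.5812) (45.8575, 0) (65, 0) (65, 25) (61.0755, 25)]  |A|=353.8214
7. ⊥bis P7·P5 via (46.365,12.665): [(48.2772, 12.5812) (45.8575, 0) (65, 0) (65, 25) (61.0755, 25)]  |A|=353.8214
8. ⊥bis P7·P6 via (59.475,10.6): [(52.7305, 16.9024) (48.2772, 12.5812) (45.8575, 0) (65, 0) (65, 5.4371)]  |A|=217.9187
9. ⊥bis P7·P8 via (53.73,9.2): [(55.6674, 14.158) (50.1349, 0) (65, 0) (65, 5.4371)]  |A|=130.6011
10. ⊥bis P7·P9 via (35.04,5.65): [(55.6674, 14.158) (50.1349, 0) (65, 0) (65, 5.4371)]  |A|=130.6011
11. canonical 4-gon: [(55.6674, 14.158) (50.1349, 0) (65, 0) (65, 5.4371)]
12. shoelace: 130.6011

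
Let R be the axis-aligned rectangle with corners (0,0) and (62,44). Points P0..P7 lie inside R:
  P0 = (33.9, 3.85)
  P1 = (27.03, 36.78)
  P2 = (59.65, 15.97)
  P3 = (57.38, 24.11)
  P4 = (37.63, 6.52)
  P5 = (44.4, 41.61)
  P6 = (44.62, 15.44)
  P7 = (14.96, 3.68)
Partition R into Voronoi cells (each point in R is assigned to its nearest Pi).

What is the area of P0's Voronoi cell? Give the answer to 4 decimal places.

Area of P0's cell: 157.9216

1. box [0,62]×[0,44]: [(0, 0) (62, 0) (62, 44) (0, 44)]
2. ⊥bis P0·P1 via (30.465,20.315): [(0, 13.9593) (0, 0) (62, 0) (62, 26.894)]  |A|=1266.4501
3. ⊥bis P0·P2 via (46.775,9.91): [(40.8571, 22.483) (0, 13.9593) (0, 0) (51.4394, 0)]  |A|=863.4253
4. ⊥bis P0·P3 via (45.64,13.98): [(43.9224, 15.9706) (38.6927, 22.0315) (0, 13.9593) (0, 0) (51.4394, 0)]  |A|=855.6852
5. ⊥bis P0·P4 via (35.765,5.185): [(25.6533, 19.3112) (0, 13.9593) (0, 0) (39.4765, 0)]  |A|=560.2187
6. ⊥bis P0·P5 via (39.15,22.73): [(25.6533, 19.3112) (0, 13.9593) (0, 0) (39.4765, 0)]  |A|=560.2187
7. ⊥bis P0·P6 via (39.26,9.645): [(25.6533, 19.3112) (0, 13.9593) (0, 0) (39.4765, 0)]  |A|=560.2187
8. ⊥bis P0·P7 via (24.43,3.765): [(25.6533, 19.3112) (24.293, 19.0274) (24.4638, 0) (39.4765, 0)]  |A|=157.9216
9. canonical 4-gon: [(25.6533, 19.3112) (24.293, 19.0274) (24.4638, 0) (39.4765, 0)]
10. shoelace: 157.9216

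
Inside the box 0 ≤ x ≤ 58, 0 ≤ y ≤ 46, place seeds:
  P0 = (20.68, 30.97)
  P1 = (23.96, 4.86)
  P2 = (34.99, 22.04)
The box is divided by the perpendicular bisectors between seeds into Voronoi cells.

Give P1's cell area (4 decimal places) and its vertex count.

Area of P1's cell: 622.1135 (4 vertices)

1. box [0,58]×[0,46]: [(0, 0) (58, 0) (58, 46) (0, 46)]
2. ⊥bis P1·P0 via (22.32,17.915): [(0, 15.1111) (0, 0) (58, 0) (58, 22.3972)]  |A|=1087.7411
3. ⊥bis P1·P2 via (29.475,13.45): [(22.4876, 17.9361) (0, 15.1111) (0, 0) (50.4243, 0)]  |A|=622.1135
4. canonical 4-gon: [(22.4876, 17.9361) (0, 15.1111) (0, 0) (50.4243, 0)]
5. shoelace: 622.1135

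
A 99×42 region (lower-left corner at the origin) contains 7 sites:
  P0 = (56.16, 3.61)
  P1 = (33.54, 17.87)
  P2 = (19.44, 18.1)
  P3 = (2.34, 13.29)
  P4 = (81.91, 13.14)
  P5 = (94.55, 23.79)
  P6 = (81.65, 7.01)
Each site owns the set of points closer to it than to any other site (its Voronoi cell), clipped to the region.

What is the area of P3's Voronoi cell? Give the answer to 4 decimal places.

Area of P3's cell: 394.7065

1. box [0,99]×[0,42]: [(0, 0) (99, 0) (99, 42) (0, 42)]
2. ⊥bis P3·P0 via (29.25,8.45): [(0, 0) (27.7302, 0) (35.2843, 42) (0, 42)]  |A|=1323.3036
3. ⊥bis P3·P1 via (17.94,15.58): [(0, 0) (20.2271, 0) (14.0617, 42) (0, 42)]  |A|=720.0636
4. ⊥bis P3·P2 via (10.89,15.695): [(0, 0) (15.3048, 0) (3.4908, 42) (0, 42)]  |A|=394.7065
5. ⊥bis P3·P4 via (42.125,13.215): [(0, 0) (15.3048, 0) (3.4908, 42) (0, 42)]  |A|=394.7065
6. ⊥bis P3·P5 via (48.445,18.54): [(0, 0) (15.3048, 0) (3.4908, 42) (0, 42)]  |A|=394.7065
7. ⊥bis P3·P6 via (41.995,10.15): [(0, 0) (15.3048, 0) (3.4908, 42) (0, 42)]  |A|=394.7065
8. canonical 4-gon: [(0, 0) (15.3048, 0) (3.4908, 42) (0, 42)]
9. shoelace: 394.7065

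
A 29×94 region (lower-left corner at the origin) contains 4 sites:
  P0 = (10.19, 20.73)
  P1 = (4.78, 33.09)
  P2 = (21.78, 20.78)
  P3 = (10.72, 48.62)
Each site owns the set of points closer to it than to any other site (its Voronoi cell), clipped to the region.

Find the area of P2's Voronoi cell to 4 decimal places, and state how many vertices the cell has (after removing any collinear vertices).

Area of P2's cell: 475.3519 (5 vertices)

1. box [0,29]×[0,94]: [(0, 0) (29, 0) (29, 94) (0, 94)]
2. ⊥bis P2·P0 via (15.985,20.755): [(16.0745, 0) (29, 0) (29, 94) (15.669, 94)]  |A|=1234.0529
3. ⊥bis P2·P1 via (13.28,26.935): [(15.9425, 30.6119) (16.0745, 0) (29, 0) (29, 48.6442)]  |A|=515.4224
4. ⊥bis P2·P3 via (16.25,34.7): [(19.9741, 36.1795) (15.9425, 30.6119) (16.0745, 0) (29, 0) (29, 39.7652)]  |A|=475.3519
5. canonical 5-gon: [(19.9741, 36.1795) (15.9425, 30.6119) (16.0745, 0) (29, 0) (29, 39.7652)]
6. shoelace: 475.3519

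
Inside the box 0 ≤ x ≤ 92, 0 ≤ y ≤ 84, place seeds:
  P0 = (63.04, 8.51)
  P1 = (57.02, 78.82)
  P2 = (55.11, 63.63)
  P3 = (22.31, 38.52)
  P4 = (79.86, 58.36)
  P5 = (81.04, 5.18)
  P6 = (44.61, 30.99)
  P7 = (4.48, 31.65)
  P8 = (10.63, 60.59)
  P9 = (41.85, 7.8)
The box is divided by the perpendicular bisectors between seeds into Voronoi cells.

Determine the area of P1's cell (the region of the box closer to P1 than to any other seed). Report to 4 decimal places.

1. box [0,92]×[0,84]: [(0, 0) (92, 0) (92, 84) (0, 84)]
2. ⊥bis P1·P0 via (60.03,43.665): [(0, 38.5252) (92, 46.4023) (92, 84) (0, 84)]  |A|=3821.3359
3. ⊥bis P1·P2 via (56.065,71.225): [(0, 78.2746) (92, 66.7065) (92, 84) (0, 84)]  |A|=1058.8667
4. ⊥bis P1·P3 via (39.665,58.67): [(19.7926, 75.7859) (92, 66.7065) (92, 84) (10.2556, 84)]  |A|=960.0866
5. ⊥bis P1·P4 via (68.44,68.59): [(19.7926, 75.7859) (69.3087, 69.5597) (82.2442, 84) (10.2556, 84)]  |A|=693.4426
6. ⊥bis P1·P5 via (69.03,42): [(19.7926, 75.7859) (69.3087, 69.5597) (82.2442, 84) (10.2556, 84)]  |A|=693.4426
7. ⊥bis P1·P6 via (50.815,54.905): [(19.7926, 75.7859) (69.3087, 69.5597) (82.2442, 84) (10.2556, 84)]  |A|=693.4426
8. ⊥bis P1·P7 via (30.75,55.235): [(19.7926, 75.7859) (69.3087, 69.5597) (82.2442, 84) (10.2556, 84)]  |A|=693.4426
9. ⊥bis P1·P8 via (33.825,69.705): [(32.0406, 74.2458) (69.3087, 69.5597) (82.2442, 84) (28.2075, 84)]  |A|=562.931
10. ⊥bis P1·P9 via (49.435,43.31): [(32.0406, 74.2458) (69.3087, 69.5597) (82.2442, 84) (28.2075, 84)]  |A|=562.931
11. canonical 4-gon: [(32.0406, 74.2458) (69.3087, 69.5597) (82.2442, 84) (28.2075, 84)]
12. shoelace: 562.931

Area of P1's cell: 562.9310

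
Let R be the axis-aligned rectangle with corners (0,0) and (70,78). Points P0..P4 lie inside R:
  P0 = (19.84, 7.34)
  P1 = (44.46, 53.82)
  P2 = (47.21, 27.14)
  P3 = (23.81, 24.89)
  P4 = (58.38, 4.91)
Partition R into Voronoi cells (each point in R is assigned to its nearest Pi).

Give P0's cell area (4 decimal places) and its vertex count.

Area of P0's cell: 646.3737 (5 vertices)

1. box [0,70]×[0,78]: [(0, 0) (70, 0) (70, 78) (0, 78)]
2. ⊥bis P0·P1 via (32.15,30.58): [(0, 47.6095) (0, 0) (70, 0) (70, 10.5312)]  |A|=2034.9268
3. ⊥bis P0·P2 via (33.525,17.24): [(18.7336, 37.6866) (0, 47.6095) (0, 0) (45.9968, 0)]  |A|=1312.6777
4. ⊥bis P0·P3 via (21.825,16.115): [(36.7874, 12.7303) (0, 21.0521) (0, 0) (45.9968, 0)]  |A|=680.0022
5. ⊥bis P0·P4 via (39.11,6.125): [(39.3069, 9.2476) (36.7874, 12.7303) (0, 21.0521) (0, 0) (38.7238, 0)]  |A|=646.3737
6. canonical 5-gon: [(39.3069, 9.2476) (36.7874, 12.7303) (0, 21.0521) (0, 0) (38.7238, 0)]
7. shoelace: 646.3737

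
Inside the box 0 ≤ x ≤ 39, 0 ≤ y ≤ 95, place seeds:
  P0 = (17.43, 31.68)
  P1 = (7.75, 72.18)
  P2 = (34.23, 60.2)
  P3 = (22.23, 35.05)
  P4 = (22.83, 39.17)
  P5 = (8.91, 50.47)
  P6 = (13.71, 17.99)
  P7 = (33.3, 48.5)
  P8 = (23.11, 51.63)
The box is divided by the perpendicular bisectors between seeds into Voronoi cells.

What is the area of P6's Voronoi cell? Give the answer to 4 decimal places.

1. box [0,39]×[0,95]: [(0, 0) (39, 0) (39, 95) (0, 95)]
2. ⊥bis P6·P0 via (15.57,24.835): [(0, 29.0659) (0, 0) (39, 0) (39, 18.4683)]  |A|=926.9168
3. ⊥bis P6·P1 via (10.73,45.085): [(0, 29.0659) (0, 0) (39, 0) (39, 18.4683)]  |A|=926.9168
4. ⊥bis P6·P2 via (23.97,39.095): [(0, 29.0659) (0, 0) (39, 0) (39, 18.4683)]  |A|=926.9168
5. ⊥bis P6·P3 via (17.97,26.52): [(28.235, 21.3935) (0, 29.0659) (0, 0) (39, 0) (39, 16.0173)]  |A|=913.7242
6. ⊥bis P6·P4 via (18.27,28.58): [(28.235, 21.3935) (0, 29.0659) (0, 0) (39, 0) (39, 16.0173)]  |A|=913.7242
7. ⊥bis P6·P5 via (11.31,34.23): [(28.235, 21.3935) (0, 29.0659) (0, 0) (39, 0) (39, 16.0173)]  |A|=913.7242
8. ⊥bis P6·P7 via (23.505,33.245): [(28.235, 21.3935) (0, 29.0659) (0, 0) (39, 0) (39, 16.0173)]  |A|=913.7242
9. ⊥bis P6·P8 via (18.41,34.81): [(28.235, 21.3935) (0, 29.0659) (0, 0) (39, 0) (39, 16.0173)]  |A|=913.7242
10. canonical 5-gon: [(28.235, 21.3935) (0, 29.0659) (0, 0) (39, 0) (39, 16.0173)]
11. shoelace: 913.7242

Area of P6's cell: 913.7242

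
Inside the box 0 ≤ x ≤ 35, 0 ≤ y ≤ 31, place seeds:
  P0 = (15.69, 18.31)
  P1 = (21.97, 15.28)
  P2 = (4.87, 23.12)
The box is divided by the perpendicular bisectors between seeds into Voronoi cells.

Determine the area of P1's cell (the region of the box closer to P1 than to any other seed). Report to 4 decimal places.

Area of P1's cell: 520.6393

1. box [0,35]×[0,31]: [(0, 0) (35, 0) (35, 31) (0, 31)]
2. ⊥bis P1·P0 via (18.83,16.795): [(10.7267, 0) (35, 0) (35, 31) (25.6837, 31)]  |A|=520.6393
3. ⊥bis P1·P2 via (13.42,19.2): [(10.7267, 0) (35, 0) (35, 31) (25.6837, 31)]  |A|=520.6393
4. canonical 4-gon: [(10.7267, 0) (35, 0) (35, 31) (25.6837, 31)]
5. shoelace: 520.6393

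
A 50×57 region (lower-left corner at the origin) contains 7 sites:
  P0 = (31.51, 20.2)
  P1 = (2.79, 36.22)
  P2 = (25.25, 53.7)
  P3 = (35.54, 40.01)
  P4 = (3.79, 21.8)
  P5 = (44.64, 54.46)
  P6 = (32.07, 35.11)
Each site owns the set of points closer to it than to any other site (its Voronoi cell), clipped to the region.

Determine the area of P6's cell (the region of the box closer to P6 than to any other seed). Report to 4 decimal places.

1. box [0,50]×[0,57]: [(0, 0) (50, 0) (50, 57) (0, 57)]
2. ⊥bis P6·P0 via (31.79,27.655): [(0, 28.849) (50, 26.9711) (50, 57) (0, 57)]  |A|=1454.4988
3. ⊥bis P6·P1 via (17.43,35.665): [(17.1472, 28.205) (50, 26.9711) (50, 57) (18.2388, 57)]  |A|=950.5499
4. ⊥bis P6·P2 via (28.66,44.405): [(17.6076, 40.3503) (17.1472, 28.205) (50, 26.9711) (50, 52.2339)]  |A|=608.9494
5. ⊥bis P6·P3 via (33.805,37.56): [(25.6819, 43.3125) (17.6076, 40.3503) (17.1472, 28.205) (48.6881, 27.0203)]  |A|=291.658
6. ⊥bis P6·P4 via (17.93,28.455): [(25.6819, 43.3125) (17.6076, 40.3503) (17.2143, 29.9756) (18.0639, 28.1705) (48.6881, 27.0203)]  |A|=290.8452
7. ⊥bis P6·P5 via (38.355,44.785): [(25.6819, 43.3125) (17.6076, 40.3503) (17.2143, 29.9756) (18.0639, 28.1705) (48.6881, 27.0203)]  |A|=290.8452
8. canonical 5-gon: [(25.6819, 43.3125) (17.6076, 40.3503) (17.2143, 29.9756) (18.0639, 28.1705) (48.6881, 27.0203)]
9. shoelace: 290.8452

Area of P6's cell: 290.8452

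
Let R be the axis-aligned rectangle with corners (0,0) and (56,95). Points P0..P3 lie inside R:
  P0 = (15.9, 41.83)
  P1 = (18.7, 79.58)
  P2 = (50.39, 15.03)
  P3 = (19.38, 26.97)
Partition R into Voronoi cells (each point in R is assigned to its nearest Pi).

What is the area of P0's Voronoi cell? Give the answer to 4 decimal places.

Area of P0's cell: 1193.4687

1. box [0,56]×[0,95]: [(0, 0) (56, 0) (56, 95) (0, 95)]
2. ⊥bis P0·P1 via (17.3,60.705): [(0, 61.9882) (0, 0) (56, 0) (56, 57.8345)]  |A|=3355.036
3. ⊥bis P0·P2 via (33.145,28.43): [(55.9938, 57.835) (0, 61.9882) (0, 0) (11.0538, 0)]  |A|=2055.1253
4. ⊥bis P0·P3 via (17.64,34.4): [(42.2649, 40.1668) (55.9938, 57.835) (0, 61.9882) (0, 30.269)]  |A|=1193.4687
5. canonical 4-gon: [(42.2649, 40.1668) (55.9938, 57.835) (0, 61.9882) (0, 30.269)]
6. shoelace: 1193.4687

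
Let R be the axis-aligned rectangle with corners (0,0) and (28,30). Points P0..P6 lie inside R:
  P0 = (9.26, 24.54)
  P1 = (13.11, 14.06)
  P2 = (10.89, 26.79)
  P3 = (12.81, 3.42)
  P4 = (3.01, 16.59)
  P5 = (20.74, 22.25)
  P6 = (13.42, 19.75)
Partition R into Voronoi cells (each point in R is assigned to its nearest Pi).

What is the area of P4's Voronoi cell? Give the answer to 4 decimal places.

1. box [0,28]×[0,30]: [(0, 0) (28, 0) (28, 30) (0, 30)]
2. ⊥bis P4·P0 via (6.135,20.565): [(0, 25.3881) (0, 0) (28, 0) (28, 3.3755)]  |A|=402.6911
3. ⊥bis P4·P1 via (8.06,15.325): [(8.8399, 18.4385) (0, 25.3881) (0, 0) (4.2212, 0)]  |A|=151.1303
4. ⊥bis P4·P2 via (6.95,21.69): [(8.8399, 18.4385) (0, 25.3881) (0, 0) (4.2212, 0)]  |A|=151.1303
5. ⊥bis P4·P3 via (7.91,10.005): [(6.4564, 8.9234) (8.8399, 18.4385) (0, 25.3881) (0, 4.119)]  |A|=118.9997
6. ⊥bis P4·P5 via (11.875,19.42): [(6.4564, 8.9234) (8.8399, 18.4385) (0, 25.3881) (0, 4.119)]  |A|=118.9997
7. ⊥bis P4·P6 via (8.215,18.17): [(6.4564, 8.9234) (8.5205, 17.1635) (7.9121, 19.1679) (0, 25.3881) (0, 4.119)]  |A|=118.2917
8. canonical 5-gon: [(6.4564, 8.9234) (8.5205, 17.1635) (7.9121, 19.1679) (0, 25.3881) (0, 4.119)]
9. shoelace: 118.2917

Area of P4's cell: 118.2917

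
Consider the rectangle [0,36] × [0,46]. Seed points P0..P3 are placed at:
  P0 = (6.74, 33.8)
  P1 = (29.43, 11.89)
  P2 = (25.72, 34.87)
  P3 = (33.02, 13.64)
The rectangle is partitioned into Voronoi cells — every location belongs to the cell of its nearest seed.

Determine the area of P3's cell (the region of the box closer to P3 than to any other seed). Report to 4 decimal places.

1. box [0,36]×[0,46]: [(0, 0) (36, 0) (36, 46) (0, 46)]
2. ⊥bis P3·P0 via (19.88,23.72): [(1.6838, 0) (36, 0) (36, 44.7336)]  |A|=767.5423
3. ⊥bis P3·P1 via (31.225,12.765): [(23.5517, 28.5063) (36, 2.9694) (36, 44.7336)]  |A|=259.9469
4. ⊥bis P3·P2 via (29.37,24.255): [(26.1618, 23.1518) (36, 2.9694) (36, 26.5347)]  |A|=115.9204
5. canonical 3-gon: [(26.1618, 23.1518) (36, 2.9694) (36, 26.5347)]
6. shoelace: 115.9204

Area of P3's cell: 115.9204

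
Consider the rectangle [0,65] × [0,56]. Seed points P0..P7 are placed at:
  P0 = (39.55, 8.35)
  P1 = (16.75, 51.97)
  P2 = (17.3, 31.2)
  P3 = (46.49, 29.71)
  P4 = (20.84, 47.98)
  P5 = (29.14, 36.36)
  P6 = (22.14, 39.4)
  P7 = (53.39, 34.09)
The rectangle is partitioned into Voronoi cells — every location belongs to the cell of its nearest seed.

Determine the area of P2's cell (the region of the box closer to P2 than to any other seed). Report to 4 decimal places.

Area of P2's cell: 848.0006

1. box [0,65]×[0,56]: [(0, 0) (65, 0) (65, 56) (0, 56)]
2. ⊥bis P2·P0 via (28.425,19.775): [(0, 0) (8.1167, 0) (65, 55.3896) (65, 56) (0, 56)]  |A|=2064.6294
3. ⊥bis P2·P1 via (17.025,41.585): [(0, 41.1342) (0, 0) (8.1167, 0) (51.768, 42.505)]  |A|=1237.217
4. ⊥bis P2·P3 via (31.895,30.455): [(32.484, 41.9944) (0, 41.1342) (0, 0) (8.1167, 0) (31.5028, 22.772)]  |A|=1052.1262
5. ⊥bis P2·P4 via (19.07,39.59): [(32.2197, 36.8159) (10.44, 41.4106) (0, 41.1342) (0, 0) (8.1167, 0) (31.5028, 22.772)]  |A|=995.126
6. ⊥bis P2·P5 via (23.22,33.78): [(20.8518, 39.2141) (10.44, 41.4106) (0, 41.1342) (0, 0) (8.1167, 0) (29.0558, 20.3893)]  |A|=881.6353
7. ⊥bis P2·P6 via (19.72,35.3): [(23.5403, 33.0451) (9.4133, 41.3834) (0, 41.1342) (0, 0) (8.1167, 0) (29.0558, 20.3893)]  |A|=848.0006
8. ⊥bis P2·P7 via (35.345,32.645): [(23.5403, 33.0451) (9.4133, 41.3834) (0, 41.1342) (0, 0) (8.1167, 0) (29.0558, 20.3893)]  |A|=848.0006
9. canonical 6-gon: [(23.5403, 33.0451) (9.4133, 41.3834) (0, 41.1342) (0, 0) (8.1167, 0) (29.0558, 20.3893)]
10. shoelace: 848.0006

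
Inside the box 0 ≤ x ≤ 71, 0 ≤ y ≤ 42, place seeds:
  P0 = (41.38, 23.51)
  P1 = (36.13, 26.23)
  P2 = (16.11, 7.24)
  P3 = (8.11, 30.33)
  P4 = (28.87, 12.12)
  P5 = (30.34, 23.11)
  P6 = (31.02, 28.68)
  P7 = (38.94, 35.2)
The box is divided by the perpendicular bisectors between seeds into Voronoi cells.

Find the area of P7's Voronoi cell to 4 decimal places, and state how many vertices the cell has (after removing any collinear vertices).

Area of P7's cell: 390.5051 (5 vertices)

1. box [0,71]×[0,42]: [(0, 0) (71, 0) (71, 42) (0, 42)]
2. ⊥bis P7·P0 via (40.16,29.355): [(0, 20.9726) (71, 35.7921) (71, 42) (0, 42)]  |A|=966.8539
3. ⊥bis P7·P1 via (37.535,30.715): [(41.19, 29.57) (71, 35.7921) (71, 42) (1.5114, 42)]  |A|=524.4008
4. ⊥bis P7·P2 via (27.525,21.22): [(2.4269, 41.7132) (41.19, 29.57) (71, 35.7921) (71, 42) (2.0756, 42)]  |A|=524.3199
5. ⊥bis P7·P3 via (23.525,32.765): [(23.1363, 35.2256) (41.19, 29.57) (71, 35.7921) (71, 42) (22.0662, 42)]  |A|=454.7776
6. ⊥bis P7·P4 via (33.905,23.66): [(23.1363, 35.2256) (41.19, 29.57) (71, 35.7921) (71, 42) (22.0662, 42)]  |A|=454.7776
7. ⊥bis P7·P5 via (34.64,29.155): [(22.7604, 37.6053) (28.4428, 33.5633) (41.19, 29.57) (71, 35.7921) (71, 42) (22.0662, 42)]  |A|=448.7762
8. ⊥bis P7·P6 via (34.98,31.94): [(35.451, 31.3678) (41.19, 29.57) (71, 35.7921) (71, 42) (26.6983, 42)]  |A|=390.5051
9. canonical 5-gon: [(35.451, 31.3678) (41.19, 29.57) (71, 35.7921) (71, 42) (26.6983, 42)]
10. shoelace: 390.5051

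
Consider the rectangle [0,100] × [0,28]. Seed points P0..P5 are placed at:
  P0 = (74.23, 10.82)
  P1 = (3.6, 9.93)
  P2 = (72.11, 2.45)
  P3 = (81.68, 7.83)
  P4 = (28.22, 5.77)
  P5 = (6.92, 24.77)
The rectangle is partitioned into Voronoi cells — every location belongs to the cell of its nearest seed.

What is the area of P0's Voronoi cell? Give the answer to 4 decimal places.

1. box [0,100]×[0,28]: [(0, 0) (100, 0) (100, 28) (0, 28)]
2. ⊥bis P0·P1 via (38.915,10.375): [(39.0457, 0) (100, 0) (100, 28) (38.6929, 28)]  |A|=1711.659
3. ⊥bis P0·P2 via (73.17,6.635): [(38.8526, 15.3271) (99.3657, 0) (100, 0) (100, 28) (38.6929, 28)]  |A|=1249.3936
4. ⊥bis P0·P3 via (77.955,9.325): [(38.8526, 15.3271) (76.5335, 5.7831) (85.4501, 28) (38.6929, 28)]  |A|=757.401
5. ⊥bis P0·P4 via (51.225,8.295): [(50.7849, 12.3048) (76.5335, 5.7831) (85.4501, 28) (49.0622, 28)]  |A|=600.66
6. ⊥bis P0·P5 via (40.575,17.795): [(50.7849, 12.3048) (76.5335, 5.7831) (85.4501, 28) (49.0622, 28)]  |A|=600.66
7. canonical 4-gon: [(50.7849, 12.3048) (76.5335, 5.7831) (85.4501, 28) (49.0622, 28)]
8. shoelace: 600.66

Area of P0's cell: 600.6600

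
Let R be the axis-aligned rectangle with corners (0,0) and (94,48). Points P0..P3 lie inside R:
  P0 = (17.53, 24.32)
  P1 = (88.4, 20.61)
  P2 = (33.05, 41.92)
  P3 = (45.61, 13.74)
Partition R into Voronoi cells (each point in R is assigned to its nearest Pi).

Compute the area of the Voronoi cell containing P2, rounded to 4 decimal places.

Area of P2's cell: 777.2252

1. box [0,94]×[0,48]: [(0, 0) (94, 0) (94, 48) (0, 48)]
2. ⊥bis P2·P0 via (25.29,33.12): [(62.8488, 0) (94, 0) (94, 48) (8.4158, 48)]  |A|=2801.6511
3. ⊥bis P2·P1 via (60.725,31.265): [(52.277, 9.3224) (67.1681, 48) (8.4158, 48)]  |A|=1136.1991
4. ⊥bis P2·P3 via (39.33,27.83): [(33.9887, 25.4493) (63.5604, 38.6296) (67.1681, 48) (8.4158, 48)]  |A|=777.2252
5. canonical 4-gon: [(33.9887, 25.4493) (63.5604, 38.6296) (67.1681, 48) (8.4158, 48)]
6. shoelace: 777.2252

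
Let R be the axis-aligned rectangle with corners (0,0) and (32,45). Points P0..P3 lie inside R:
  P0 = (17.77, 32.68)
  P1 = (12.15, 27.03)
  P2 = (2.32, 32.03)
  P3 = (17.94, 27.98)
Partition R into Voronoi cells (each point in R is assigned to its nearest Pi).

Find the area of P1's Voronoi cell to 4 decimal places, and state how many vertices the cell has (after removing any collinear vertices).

Area of P1's cell: 475.7656 (5 vertices)

1. box [0,32]×[0,45]: [(0, 0) (32, 0) (32, 45) (0, 45)]
2. ⊥bis P1·P0 via (14.96,29.855): [(0, 44.7356) (0, 0) (32, 0) (32, 12.9055)]  |A|=922.2567
3. ⊥bis P1·P2 via (7.235,29.53): [(9.9401, 34.8482) (0, 15.306) (0, 0) (32, 0) (32, 12.9055)]  |A|=775.9901
4. ⊥bis P1·P3 via (15.045,27.505): [(14.6008, 30.2123) (9.9401, 34.8482) (0, 15.306) (0, 0) (19.5579, 0)]  |A|=475.7656
5. canonical 5-gon: [(14.6008, 30.2123) (9.9401, 34.8482) (0, 15.306) (0, 0) (19.5579, 0)]
6. shoelace: 475.7656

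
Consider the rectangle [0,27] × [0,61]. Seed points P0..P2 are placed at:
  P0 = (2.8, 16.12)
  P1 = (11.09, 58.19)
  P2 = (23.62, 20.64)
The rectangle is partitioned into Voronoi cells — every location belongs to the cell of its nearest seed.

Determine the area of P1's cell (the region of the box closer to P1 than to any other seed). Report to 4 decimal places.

Area of P1's cell: 594.9105

1. box [0,27]×[0,61]: [(0, 0) (27, 0) (27, 61) (0, 61)]
2. ⊥bis P1·P0 via (6.945,37.155): [(0, 38.5235) (27, 33.2031) (27, 61) (0, 61)]  |A|=678.6903
3. ⊥bis P1·P2 via (17.355,39.415): [(0, 38.5235) (9.2318, 36.7044) (27, 42.6334) (27, 61) (0, 61)]  |A|=594.9105
4. canonical 5-gon: [(0, 38.5235) (9.2318, 36.7044) (27, 42.6334) (27, 61) (0, 61)]
5. shoelace: 594.9105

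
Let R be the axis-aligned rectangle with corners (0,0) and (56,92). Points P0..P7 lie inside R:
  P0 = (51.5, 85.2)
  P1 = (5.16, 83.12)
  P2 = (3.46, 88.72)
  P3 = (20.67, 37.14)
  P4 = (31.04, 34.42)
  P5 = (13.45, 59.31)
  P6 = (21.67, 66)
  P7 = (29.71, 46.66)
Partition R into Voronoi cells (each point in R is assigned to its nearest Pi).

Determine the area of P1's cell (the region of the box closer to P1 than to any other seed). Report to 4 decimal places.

Area of P1's cell: 350.0451

1. box [0,56]×[0,92]: [(0, 0) (56, 0) (56, 92) (0, 92)]
2. ⊥bis P1·P0 via (28.33,84.16): [(0, 0) (32.1076, 0) (27.9781, 92) (0, 92)]  |A|=2763.9409
3. ⊥bis P1·P2 via (4.31,85.92): [(0, 84.6116) (0, 0) (32.1076, 0) (27.9781, 92) (24.3382, 92)]  |A|=2674.0306
4. ⊥bis P1·P3 via (12.915,60.13): [(0, 84.6116) (0, 55.7735) (29.1626, 65.6106) (27.9781, 92) (24.3382, 92)]  |A|=807.4811
5. ⊥bis P1·P4 via (18.1,58.77): [(0, 84.6116) (0, 55.7735) (29.1626, 65.6106) (27.9781, 92) (24.3382, 92)]  |A|=807.4811
6. ⊥bis P1·P5 via (9.305,71.215): [(0, 84.6116) (0, 67.9752) (28.6094, 77.9363) (27.9781, 92) (24.3382, 92)]  |A|=450.4945
7. ⊥bis P1·P6 via (13.415,74.56): [(0, 84.6116) (0, 67.9752) (10.3088, 71.5645) (28.1242, 88.7451) (27.9781, 92) (24.3382, 92)]  |A|=350.0451
8. ⊥bis P1·P7 via (17.435,64.89): [(0, 84.6116) (0, 67.9752) (10.3088, 71.5645) (28.1242, 88.7451) (27.9781, 92) (24.3382, 92)]  |A|=350.0451
9. canonical 6-gon: [(0, 84.6116) (0, 67.9752) (10.3088, 71.5645) (28.1242, 88.7451) (27.9781, 92) (24.3382, 92)]
10. shoelace: 350.0451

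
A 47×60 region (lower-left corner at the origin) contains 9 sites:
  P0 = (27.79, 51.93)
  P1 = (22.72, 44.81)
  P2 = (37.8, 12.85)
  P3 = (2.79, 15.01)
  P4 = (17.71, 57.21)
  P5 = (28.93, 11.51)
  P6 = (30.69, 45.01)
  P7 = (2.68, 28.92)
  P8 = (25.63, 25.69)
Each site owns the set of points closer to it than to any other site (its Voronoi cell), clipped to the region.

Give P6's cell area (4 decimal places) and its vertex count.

Area of P6's cell: 374.3900 (5 vertices)

1. box [0,47]×[0,60]: [(0, 0) (47, 0) (47, 60) (0, 60)]
2. ⊥bis P6·P0 via (29.24,48.47): [(0, 36.2162) (0, 0) (47, 0) (47, 55.9128)]  |A|=2165.0319
3. ⊥bis P6·P1 via (26.705,44.91): [(26.643, 47.3817) (27.832, 0) (47, 0) (47, 55.9128)]  |A|=1023.2152
4. ⊥bis P6·P2 via (34.245,28.93): [(26.643, 47.3817) (27.1454, 27.3604) (47, 31.7499) (47, 55.9128)]  |A|=445.8018
5. ⊥bis P6·P3 via (16.74,30.01): [(26.643, 47.3817) (27.1454, 27.3604) (47, 31.7499) (47, 55.9128)]  |A|=445.8018
6. ⊥bis P6·P4 via (24.2,51.11): [(26.643, 47.3817) (27.1454, 27.3604) (47, 31.7499) (47, 55.9128)]  |A|=445.8018
7. ⊥bis P6·P5 via (29.81,28.26): [(26.643, 47.3817) (27.1193, 28.4014) (30.9448, 28.2004) (47, 31.7499) (47, 55.9128)]  |A|=443.8133
8. ⊥bis P6·P7 via (16.685,36.965): [(26.643, 47.3817) (27.1193, 28.4014) (30.9448, 28.2004) (47, 31.7499) (47, 55.9128)]  |A|=443.8133
9. ⊥bis P6·P8 via (28.16,35.35): [(26.643, 47.3817) (26.9369, 35.6703) (44.2376, 31.1392) (47, 31.7499) (47, 55.9128)]  |A|=374.39
10. canonical 5-gon: [(26.643, 47.3817) (26.9369, 35.6703) (44.2376, 31.1392) (47, 31.7499) (47, 55.9128)]
11. shoelace: 374.39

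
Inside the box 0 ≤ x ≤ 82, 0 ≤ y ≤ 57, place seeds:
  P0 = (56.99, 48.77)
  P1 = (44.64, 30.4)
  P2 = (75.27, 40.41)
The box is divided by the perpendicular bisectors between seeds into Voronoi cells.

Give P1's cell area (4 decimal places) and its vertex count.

Area of P1's cell: 3208.6401 (5 vertices)

1. box [0,82]×[0,57]: [(0, 0) (82, 0) (82, 57) (0, 57)]
2. ⊥bis P1·P0 via (50.815,39.585): [(0, 0) (82, 0) (82, 18.6196) (24.9111, 57) (0, 57)]  |A|=3578.4514
3. ⊥bis P1·P2 via (59.955,35.405): [(0, 0) (71.5255, 0) (60.7779, 32.887) (24.9111, 57) (0, 57)]  |A|=3208.6401
4. canonical 5-gon: [(0, 0) (71.5255, 0) (60.7779, 32.887) (24.9111, 57) (0, 57)]
5. shoelace: 3208.6401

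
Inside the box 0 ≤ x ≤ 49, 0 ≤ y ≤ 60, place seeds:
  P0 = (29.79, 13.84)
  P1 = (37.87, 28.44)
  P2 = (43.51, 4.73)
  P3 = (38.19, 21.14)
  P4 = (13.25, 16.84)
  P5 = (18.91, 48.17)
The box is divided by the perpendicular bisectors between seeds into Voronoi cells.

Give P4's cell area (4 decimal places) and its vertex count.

1. box [0,49]×[0,60]: [(0, 0) (49, 0) (49, 60) (0, 60)]
2. ⊥bis P4·P0 via (21.52,15.34): [(0, 0) (18.7377, 0) (29.6204, 60) (0, 60)]  |A|=1450.7405
3. ⊥bis P4·P1 via (25.56,22.64): [(0, 0) (18.7377, 0) (23.599, 26.8021) (7.9574, 60) (0, 60)]  |A|=1091.1581
4. ⊥bis P4·P2 via (28.38,10.785): [(0, 0) (18.7377, 0) (23.599, 26.8021) (7.9574, 60) (0, 60)]  |A|=1091.1581
5. ⊥bis P4·P3 via (25.72,18.99): [(0, 0) (18.7377, 0) (23.599, 26.8021) (7.9574, 60) (0, 60)]  |A|=1091.1581
6. ⊥bis P4·P5 via (16.08,32.505): [(0, 35.41) (0, 0) (18.7377, 0) (23.599, 26.8021) (21.3615, 31.5508)]  |A|=715.3269
7. canonical 5-gon: [(0, 35.41) (0, 0) (18.7377, 0) (23.599, 26.8021) (21.3615, 31.5508)]
8. shoelace: 715.3269

Area of P4's cell: 715.3269 (5 vertices)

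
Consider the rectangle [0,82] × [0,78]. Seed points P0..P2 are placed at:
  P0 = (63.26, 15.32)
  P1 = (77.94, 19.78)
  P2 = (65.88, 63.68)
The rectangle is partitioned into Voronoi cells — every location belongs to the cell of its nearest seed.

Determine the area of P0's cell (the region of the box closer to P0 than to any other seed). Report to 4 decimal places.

Area of P0's cell: 2875.2270

1. box [0,82]×[0,78]: [(0, 0) (82, 0) (82, 78) (0, 78)]
2. ⊥bis P0·P1 via (70.6,17.55): [(0, 0) (75.9319, 0) (52.2344, 78) (0, 78)]  |A|=4998.4876
3. ⊥bis P0·P2 via (64.57,39.5): [(0, 42.9982) (0, 0) (75.9319, 0) (63.9206, 39.5352)]  |A|=2875.227
4. canonical 4-gon: [(0, 42.9982) (0, 0) (75.9319, 0) (63.9206, 39.5352)]
5. shoelace: 2875.227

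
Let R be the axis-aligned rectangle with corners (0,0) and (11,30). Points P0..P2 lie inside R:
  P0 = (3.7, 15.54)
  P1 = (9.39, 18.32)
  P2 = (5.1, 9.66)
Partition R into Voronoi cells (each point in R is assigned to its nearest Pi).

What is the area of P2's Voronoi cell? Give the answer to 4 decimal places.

1. box [0,11]×[0,30]: [(0, 0) (11, 0) (11, 30) (0, 30)]
2. ⊥bis P2·P0 via (4.4,12.6): [(0, 11.5524) (0, 0) (11, 0) (11, 14.1714)]  |A|=141.481
3. ⊥bis P2·P1 via (7.245,13.99): [(8.2166, 13.5087) (0, 11.5524) (0, 0) (11, 0) (11, 12.1298)]  |A|=138.6396
4. canonical 5-gon: [(8.2166, 13.5087) (0, 11.5524) (0, 0) (11, 0) (11, 12.1298)]
5. shoelace: 138.6396

Area of P2's cell: 138.6396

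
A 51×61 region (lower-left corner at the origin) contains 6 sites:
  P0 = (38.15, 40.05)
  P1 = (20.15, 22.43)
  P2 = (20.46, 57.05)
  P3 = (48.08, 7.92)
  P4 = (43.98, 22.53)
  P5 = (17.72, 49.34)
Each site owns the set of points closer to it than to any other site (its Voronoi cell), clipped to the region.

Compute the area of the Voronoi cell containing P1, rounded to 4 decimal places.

Area of P1's cell: 1074.7968

1. box [0,51]×[0,61]: [(0, 0) (51, 0) (51, 61) (0, 61)]
2. ⊥bis P1·P0 via (29.15,31.24): [(0, 0) (51, 0) (51, 8.9188) (0.0183, 61) (0, 61)]  |A|=1783.4044
3. ⊥bis P1·P2 via (20.305,39.74): [(0, 39.9218) (0, 0) (51, 0) (51, 8.9188) (20.8341, 39.7353)]  |A|=1563.6379
4. ⊥bis P1·P3 via (34.115,15.175): [(0, 39.9218) (0, 0) (26.2314, 0) (37.8459, 22.3566) (20.8341, 39.7353)]  |A|=1228.1084
5. ⊥bis P1·P4 via (32.065,22.48): [(0, 39.9218) (0, 0) (26.2314, 0) (32.1118, 11.3191) (32.0406, 28.287) (20.8341, 39.7353)]  |A|=1179.0679
6. ⊥bis P1·P5 via (18.935,35.885): [(0, 34.1752) (0, 0) (26.2314, 0) (32.1118, 11.3191) (32.0406, 28.287) (24.1427, 36.3553)]  |A|=1074.7968
7. canonical 6-gon: [(0, 34.1752) (0, 0) (26.2314, 0) (32.1118, 11.3191) (32.0406, 28.287) (24.1427, 36.3553)]
8. shoelace: 1074.7968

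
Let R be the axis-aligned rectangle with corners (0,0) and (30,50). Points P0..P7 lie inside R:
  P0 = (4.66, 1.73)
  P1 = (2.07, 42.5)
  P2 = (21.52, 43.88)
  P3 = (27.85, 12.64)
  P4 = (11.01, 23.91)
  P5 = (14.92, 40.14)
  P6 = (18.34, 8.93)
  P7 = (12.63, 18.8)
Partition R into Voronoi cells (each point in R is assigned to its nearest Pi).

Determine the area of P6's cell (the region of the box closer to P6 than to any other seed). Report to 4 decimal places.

Area of P6's cell: 187.0540

1. box [0,30]×[0,50]: [(0, 0) (30, 0) (30, 50) (0, 50)]
2. ⊥bis P6·P0 via (11.5,5.33): [(0, 27.18) (14.3053, 0) (30, 0) (30, 50) (0, 50)]  |A|=1305.5915
3. ⊥bis P6·P1 via (10.205,25.715): [(2.6884, 22.072) (14.3053, 0) (30, 0) (30, 35.3088)]  |A|=655.3773
4. ⊥bis P6·P2 via (19.93,26.405): [(12.9408, 27.0409) (2.6884, 22.072) (14.3053, 0) (30, 0) (30, 25.4888)]  |A|=571.616
5. ⊥bis P6·P3 via (23.095,10.785): [(16.8936, 26.6813) (12.9408, 27.0409) (2.6884, 22.072) (14.3053, 0) (27.3024, 0)]  |A|=368.5956
6. ⊥bis P6·P4 via (14.675,16.42): [(19.8994, 18.9764) (7.5087, 12.9134) (14.3053, 0) (27.3024, 0)]  |A|=223.926
7. ⊥bis P6·P5 via (16.63,24.535): [(19.8994, 18.9764) (7.5087, 12.9134) (14.3053, 0) (27.3024, 0)]  |A|=223.926
8. ⊥bis P6·P7 via (15.485,13.865): [(20.7134, 16.8898) (8.9866, 10.1055) (14.3053, 0) (27.3024, 0)]  |A|=187.054
9. canonical 4-gon: [(20.7134, 16.8898) (8.9866, 10.1055) (14.3053, 0) (27.3024, 0)]
10. shoelace: 187.054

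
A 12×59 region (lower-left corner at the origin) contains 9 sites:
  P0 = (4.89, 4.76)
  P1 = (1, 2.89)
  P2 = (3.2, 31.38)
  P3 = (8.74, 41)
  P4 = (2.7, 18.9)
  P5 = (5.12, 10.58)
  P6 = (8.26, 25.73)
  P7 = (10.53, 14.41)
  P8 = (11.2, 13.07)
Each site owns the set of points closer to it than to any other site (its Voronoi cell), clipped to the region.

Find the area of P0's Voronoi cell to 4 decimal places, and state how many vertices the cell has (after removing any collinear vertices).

1. box [0,12]×[0,59]: [(0, 0) (12, 0) (12, 59) (0, 59)]
2. ⊥bis P0·P1 via (2.945,3.825): [(0, 9.9512) (4.7838, 0) (12, 0) (12, 59) (0, 59)]  |A|=684.1979
3. ⊥bis P0·P2 via (4.045,18.07): [(0, 17.8132) (0, 9.9512) (4.7838, 0) (12, 0) (12, 18.575)]  |A|=194.5273
4. ⊥bis P0·P3 via (6.815,22.88): [(0, 17.8132) (0, 9.9512) (4.7838, 0) (12, 0) (12, 18.575)]  |A|=194.5273
5. ⊥bis P0·P4 via (3.795,11.83): [(0, 11.2422) (0, 9.9512) (4.7838, 0) (12, 0) (12, 13.1008)]  |A|=122.256
6. ⊥bis P0·P5 via (5.005,7.67): [(1.0209, 7.8274) (4.7838, 0) (12, 0) (12, 7.3936)]  |A|=68.8296
7. ⊥bis P0·P6 via (6.575,15.245): [(1.0209, 7.8274) (4.7838, 0) (12, 0) (12, 7.3936)]  |A|=68.8296
8. ⊥bis P0·P7 via (7.71,9.585): [(11.4203, 7.4165) (1.0209, 7.8274) (4.7838, 0) (12, 0) (12, 7.0777)]  |A|=68.738
9. ⊥bis P0·P8 via (8.045,8.915): [(9.9415, 7.4749) (1.0209, 7.8274) (4.7838, 0) (12, 0) (12, 5.9119)]  |A|=67.3046
10. canonical 5-gon: [(9.9415, 7.4749) (1.0209, 7.8274) (4.7838, 0) (12, 0) (12, 5.9119)]
11. shoelace: 67.3046

Area of P0's cell: 67.3046 (5 vertices)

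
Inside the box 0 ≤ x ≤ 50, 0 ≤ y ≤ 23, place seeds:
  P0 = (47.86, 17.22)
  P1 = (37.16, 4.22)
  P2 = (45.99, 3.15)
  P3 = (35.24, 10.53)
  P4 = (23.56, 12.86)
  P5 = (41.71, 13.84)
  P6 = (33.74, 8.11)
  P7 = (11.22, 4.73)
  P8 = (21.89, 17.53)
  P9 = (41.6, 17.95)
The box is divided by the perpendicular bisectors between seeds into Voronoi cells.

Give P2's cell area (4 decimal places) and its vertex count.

1. box [0,50]×[0,23]: [(0, 0) (50, 0) (50, 23) (0, 23)]
2. ⊥bis P2·P0 via (46.925,10.185): [(0, 16.4217) (0, 0) (50, 0) (50, 9.7763)]  |A|=654.9492
3. ⊥bis P2·P1 via (41.575,3.685): [(42.435, 10.7818) (41.1285, 0) (50, 0) (50, 9.7763)]  |A|=84.8044
4. ⊥bis P2·P3 via (40.615,6.84): [(43.247, 10.6738) (42.245, 9.2144) (41.1285, 0) (50, 0) (50, 9.7763)]  |A|=84.1578
5. ⊥bis P2·P4 via (34.775,8.005): [(43.247, 10.6738) (42.245, 9.2144) (41.1285, 0) (50, 0) (50, 9.7763)]  |A|=84.1578
6. ⊥bis P2·P5 via (43.85,8.495): [(47.7854, 10.0706) (42.0716, 7.783) (41.1285, 0) (50, 0) (50, 9.7763)]  |A|=76.6528
7. ⊥bis P2·P6 via (39.865,5.63): [(47.7854, 10.0706) (42.0716, 7.783) (41.1285, 0) (50, 0) (50, 9.7763)]  |A|=76.6528
8. ⊥bis P2·P7 via (28.605,3.94): [(47.7854, 10.0706) (42.0716, 7.783) (41.1285, 0) (50, 0) (50, 9.7763)]  |A|=76.6528
9. ⊥bis P2·P8 via (33.94,10.34): [(47.7854, 10.0706) (42.0716, 7.783) (41.1285, 0) (50, 0) (50, 9.7763)]  |A|=76.6528
10. ⊥bis P2·P9 via (43.795,10.55): [(47.7854, 10.0706) (42.0716, 7.783) (41.1285, 0) (50, 0) (50, 9.7763)]  |A|=76.6528
11. canonical 5-gon: [(47.7854, 10.0706) (42.0716, 7.783) (41.1285, 0) (50, 0) (50, 9.7763)]
12. shoelace: 76.6528

Area of P2's cell: 76.6528 (5 vertices)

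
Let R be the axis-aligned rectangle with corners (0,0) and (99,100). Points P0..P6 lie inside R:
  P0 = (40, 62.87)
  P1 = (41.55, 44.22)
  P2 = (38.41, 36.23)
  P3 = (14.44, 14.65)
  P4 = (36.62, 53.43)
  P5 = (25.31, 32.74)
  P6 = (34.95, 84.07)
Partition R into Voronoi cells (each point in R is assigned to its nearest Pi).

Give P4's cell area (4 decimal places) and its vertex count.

Area of P4's cell: 574.1252 (6 vertices)

1. box [0,99]×[0,100]: [(0, 0) (99, 0) (99, 100) (0, 100)]
2. ⊥bis P4·P0 via (38.31,58.15): [(0, 71.8669) (0, 0) (99, 0) (99, 36.4199)]  |A|=5360.1977
3. ⊥bis P4·P1 via (39.085,48.825): [(49.2128, 54.2463) (0, 71.8669) (0, 27.9033)]  |A|=1081.7861
4. ⊥bis P4·P2 via (37.515,44.83): [(30.1994, 44.0687) (49.2128, 54.2463) (0, 71.8669) (0, 40.9258)]  |A|=885.1492
5. ⊥bis P4·P3 via (25.53,34.04): [(11.4138, 42.1137) (30.1994, 44.0687) (49.2128, 54.2463) (0, 71.8669) (0, 48.6417)]  |A|=841.1151
6. ⊥bis P4·P5 via (30.965,43.085): [(29.3309, 43.9783) (30.1994, 44.0687) (49.2128, 54.2463) (0, 71.8669) (0, 60.0117)]  |A|=605.246
7. ⊥bis P4·P6 via (35.785,68.75): [(29.3309, 43.9783) (30.1994, 44.0687) (49.2128, 54.2463) (12.2829, 67.469) (0, 66.7996) (0, 60.0117)]  |A|=574.1252
8. canonical 6-gon: [(29.3309, 43.9783) (30.1994, 44.0687) (49.2128, 54.2463) (12.2829, 67.469) (0, 66.7996) (0, 60.0117)]
9. shoelace: 574.1252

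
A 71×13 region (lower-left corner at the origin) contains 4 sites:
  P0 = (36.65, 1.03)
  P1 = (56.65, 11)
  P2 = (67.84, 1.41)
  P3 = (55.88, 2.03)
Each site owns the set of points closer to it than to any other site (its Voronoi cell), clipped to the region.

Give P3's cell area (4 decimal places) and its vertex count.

Area of P3's cell: 105.7846 (4 vertices)

1. box [0,71]×[0,13]: [(0, 0) (71, 0) (71, 13) (0, 13)]
2. ⊥bis P3·P0 via (46.265,1.53): [(46.3446, 0) (71, 0) (71, 13) (45.6685, 13)]  |A|=324.9149
3. ⊥bis P3·P1 via (56.265,6.515): [(45.9598, 7.3996) (46.3446, 0) (71, 0) (71, 5.2501)]  |A|=156.9526
4. ⊥bis P3·P2 via (61.86,1.72): [(62.0827, 6.0156) (45.9598, 7.3996) (46.3446, 0) (61.7708, 0)]  |A|=105.7846
5. canonical 4-gon: [(62.0827, 6.0156) (45.9598, 7.3996) (46.3446, 0) (61.7708, 0)]
6. shoelace: 105.7846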